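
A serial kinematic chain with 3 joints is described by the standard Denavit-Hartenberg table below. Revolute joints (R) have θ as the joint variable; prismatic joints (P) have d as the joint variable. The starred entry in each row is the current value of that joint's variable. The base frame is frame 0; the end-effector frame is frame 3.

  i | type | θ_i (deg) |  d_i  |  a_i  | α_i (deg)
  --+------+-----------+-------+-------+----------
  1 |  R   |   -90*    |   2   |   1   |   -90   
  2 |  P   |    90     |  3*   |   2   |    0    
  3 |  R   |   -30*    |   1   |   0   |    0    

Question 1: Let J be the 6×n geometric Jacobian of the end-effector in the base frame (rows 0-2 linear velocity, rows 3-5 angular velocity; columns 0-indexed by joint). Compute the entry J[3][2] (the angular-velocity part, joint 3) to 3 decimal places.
1.000

axis z_2 = (1.0000,0.0000,0.0000); lever o_n−o_2 = (1.0000,0.0000,0.0000)
cross product → J_v[:, 2] = (-0.0000,-0.0000,0.0000)
J_ω[:, 2] = z_2
entry J[3][2] = 1.0000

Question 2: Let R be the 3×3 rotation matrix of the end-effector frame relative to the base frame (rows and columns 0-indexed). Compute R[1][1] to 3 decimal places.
End-effector y-axis (col 1 of R) = (-0.0000,0.8660,-0.5000)
R[1][1] = 0.8660

0.866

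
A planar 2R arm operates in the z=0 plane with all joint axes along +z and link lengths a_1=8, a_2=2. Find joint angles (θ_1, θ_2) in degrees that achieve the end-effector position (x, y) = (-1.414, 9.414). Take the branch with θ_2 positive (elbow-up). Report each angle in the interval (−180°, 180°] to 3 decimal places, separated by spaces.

89.997 45.012

cos θ_2 = (90.6228−8²−2²)/(2·8·2) = 0.7070; θ_2 = 45.0117° (elbow-up)
β = atan2(9.4140,-1.4140) = 98.5421°; ψ = atan2(1.4145,9.4139) = 8.5451°
θ_1 = β − ψ = 89.9969°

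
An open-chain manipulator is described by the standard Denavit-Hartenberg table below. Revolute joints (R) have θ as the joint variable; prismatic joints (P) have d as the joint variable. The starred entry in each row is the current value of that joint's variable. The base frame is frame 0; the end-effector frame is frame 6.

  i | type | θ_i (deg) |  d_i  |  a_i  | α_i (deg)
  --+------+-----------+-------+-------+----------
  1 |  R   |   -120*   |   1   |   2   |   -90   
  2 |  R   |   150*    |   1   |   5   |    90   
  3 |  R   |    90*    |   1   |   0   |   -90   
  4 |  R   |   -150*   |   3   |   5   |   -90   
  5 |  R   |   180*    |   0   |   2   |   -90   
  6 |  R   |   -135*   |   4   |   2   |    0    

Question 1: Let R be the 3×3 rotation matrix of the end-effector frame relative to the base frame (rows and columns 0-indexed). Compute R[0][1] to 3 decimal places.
0.772

End-effector y-axis (col 1 of R) = (0.7718,-0.5950,-0.2241)
R[0][1] = 0.7718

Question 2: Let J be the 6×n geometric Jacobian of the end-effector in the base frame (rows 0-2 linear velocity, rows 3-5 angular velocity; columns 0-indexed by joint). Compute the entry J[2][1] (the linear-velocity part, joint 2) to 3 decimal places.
axis z_1 = (0.8660,-0.5000,0.0000); lever o_n−o_1 = (-3.8063,-2.3612,-2.8381)
cross product → J_v[:, 1] = (1.4190,2.4579,-3.9480)
J_ω[:, 1] = z_1
entry J[2][1] = -3.9480

-3.948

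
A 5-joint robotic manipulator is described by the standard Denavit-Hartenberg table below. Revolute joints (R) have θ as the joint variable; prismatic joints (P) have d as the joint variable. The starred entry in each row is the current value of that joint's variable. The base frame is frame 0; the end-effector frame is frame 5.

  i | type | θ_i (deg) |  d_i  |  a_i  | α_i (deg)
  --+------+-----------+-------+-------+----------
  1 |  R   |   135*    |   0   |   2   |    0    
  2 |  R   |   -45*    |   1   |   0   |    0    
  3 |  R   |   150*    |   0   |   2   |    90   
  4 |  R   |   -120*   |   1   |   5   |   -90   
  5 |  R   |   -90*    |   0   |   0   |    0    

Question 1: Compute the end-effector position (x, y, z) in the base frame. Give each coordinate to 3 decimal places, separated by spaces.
-2.030 2.347 -3.330

after link 1: o_1 = (-1.4142, 1.4142, 0.0000)
after link 2: o_2 = (-1.4142, 1.4142, 1.0000)
after link 3: o_3 = (-2.4142, -0.3178, 1.0000)
after link 4: o_4 = (-2.0302, 2.3472, -3.3301)
after link 5: o_5 = (-2.0302, 2.3472, -3.3301)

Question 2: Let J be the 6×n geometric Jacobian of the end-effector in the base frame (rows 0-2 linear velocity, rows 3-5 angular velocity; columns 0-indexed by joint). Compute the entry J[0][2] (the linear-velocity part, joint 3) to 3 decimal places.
-0.933

axis z_2 = (0.0000,0.0000,1.0000); lever o_n−o_2 = (-0.6160,0.9330,-4.3301)
cross product → J_v[:, 2] = (-0.9330,-0.6160,0.0000)
J_ω[:, 2] = z_2
entry J[0][2] = -0.9330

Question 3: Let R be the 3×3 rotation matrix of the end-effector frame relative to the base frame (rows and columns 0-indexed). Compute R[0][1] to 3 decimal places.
0.250

End-effector y-axis (col 1 of R) = (0.2500,0.4330,-0.8660)
R[0][1] = 0.2500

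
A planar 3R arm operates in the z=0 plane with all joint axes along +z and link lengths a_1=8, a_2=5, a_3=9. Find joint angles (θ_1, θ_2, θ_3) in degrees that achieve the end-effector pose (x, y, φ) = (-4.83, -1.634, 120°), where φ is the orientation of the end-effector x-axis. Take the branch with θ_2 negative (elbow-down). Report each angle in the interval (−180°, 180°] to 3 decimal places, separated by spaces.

-59.999 -90.000 -90.001

wrist centre = target − a_3·(cos φ, sin φ) = (-0.3300, -9.4282)
cos θ_2 = (89.0004−8²−5²)/(2·8·5) = 0.0000; θ_2 = -89.9997° (elbow-down)
β = atan2(-9.4282,-0.3300) = -92.0046°; ψ = atan2(-5.0000,8.0000) = -32.0053°
θ_1 = β − ψ = -59.9993°
θ_3 = φ − θ_1 − θ_2 = -90.0010° (wrapped to (-180°,180°])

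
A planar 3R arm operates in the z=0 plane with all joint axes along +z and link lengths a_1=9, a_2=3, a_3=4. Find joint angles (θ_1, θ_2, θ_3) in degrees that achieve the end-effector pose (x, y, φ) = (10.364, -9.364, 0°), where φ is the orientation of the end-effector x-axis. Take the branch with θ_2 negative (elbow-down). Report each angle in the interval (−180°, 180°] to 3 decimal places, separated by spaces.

-45.000 -44.998 89.999

wrist centre = target − a_3·(cos φ, sin φ) = (6.3640, -9.3640)
cos θ_2 = (128.1850−9²−3²)/(2·9·3) = 0.7071; θ_2 = -44.9982° (elbow-down)
β = atan2(-9.3640,6.3640) = -55.7990°; ψ = atan2(-2.1213,11.1214) = -10.7987°
θ_1 = β − ψ = -45.0004°
θ_3 = φ − θ_1 − θ_2 = 89.9985° (wrapped to (-180°,180°])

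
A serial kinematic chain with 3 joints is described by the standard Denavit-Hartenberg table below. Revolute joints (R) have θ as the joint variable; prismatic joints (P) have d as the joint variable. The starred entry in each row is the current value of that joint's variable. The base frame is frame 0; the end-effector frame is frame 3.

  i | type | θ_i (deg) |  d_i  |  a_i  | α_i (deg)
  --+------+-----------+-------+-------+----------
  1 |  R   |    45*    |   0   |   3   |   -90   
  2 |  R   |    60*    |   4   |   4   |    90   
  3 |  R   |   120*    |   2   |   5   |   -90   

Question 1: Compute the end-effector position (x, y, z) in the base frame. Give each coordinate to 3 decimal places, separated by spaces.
-2.014 9.767 -0.299

after link 1: o_1 = (2.1213, 2.1213, 0.0000)
after link 2: o_2 = (0.7071, 6.3640, -3.4641)
after link 3: o_3 = (-2.0139, 9.7667, -0.2990)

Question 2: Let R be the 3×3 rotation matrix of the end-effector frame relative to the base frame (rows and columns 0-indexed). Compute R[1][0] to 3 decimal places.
End-effector x-axis (col 0 of R) = (-0.7891,0.4356,0.4330)
R[1][0] = 0.4356

0.436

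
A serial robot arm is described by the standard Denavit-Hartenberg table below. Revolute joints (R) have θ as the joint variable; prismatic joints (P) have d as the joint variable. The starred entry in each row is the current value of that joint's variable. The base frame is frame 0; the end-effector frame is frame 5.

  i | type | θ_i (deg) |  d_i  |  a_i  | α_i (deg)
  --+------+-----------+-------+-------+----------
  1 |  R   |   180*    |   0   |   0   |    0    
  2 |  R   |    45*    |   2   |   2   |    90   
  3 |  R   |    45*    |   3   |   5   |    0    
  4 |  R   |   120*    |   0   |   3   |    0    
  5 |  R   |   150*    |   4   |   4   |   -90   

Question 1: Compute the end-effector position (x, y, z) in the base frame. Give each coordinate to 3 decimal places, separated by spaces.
-8.815 1.085 3.484

after link 1: o_1 = (0.0000, 0.0000, 0.0000)
after link 2: o_2 = (-1.4142, -1.4142, 2.0000)
after link 3: o_3 = (-6.0355, -1.7929, 5.5355)
after link 4: o_4 = (-3.9865, 0.2561, 6.3120)
after link 5: o_5 = (-8.8149, 1.0846, 3.4836)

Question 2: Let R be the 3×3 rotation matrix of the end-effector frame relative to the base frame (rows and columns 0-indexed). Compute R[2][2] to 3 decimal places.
0.707

End-effector z-axis (col 2 of R) = (-0.5000,-0.5000,0.7071)
R[2][2] = 0.7071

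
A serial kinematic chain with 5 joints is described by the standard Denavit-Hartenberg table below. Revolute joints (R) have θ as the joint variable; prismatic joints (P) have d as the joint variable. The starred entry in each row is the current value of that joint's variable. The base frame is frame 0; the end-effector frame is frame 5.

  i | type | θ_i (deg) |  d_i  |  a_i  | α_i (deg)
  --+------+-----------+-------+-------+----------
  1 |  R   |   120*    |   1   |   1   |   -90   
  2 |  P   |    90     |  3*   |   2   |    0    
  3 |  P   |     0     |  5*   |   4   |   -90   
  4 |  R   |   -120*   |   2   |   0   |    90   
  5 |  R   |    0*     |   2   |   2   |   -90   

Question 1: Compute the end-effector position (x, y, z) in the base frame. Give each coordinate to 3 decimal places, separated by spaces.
after link 1: o_1 = (-0.5000, 0.8660, 1.0000)
after link 2: o_2 = (-3.0981, -0.6340, -1.0000)
after link 3: o_3 = (-7.4282, -3.1340, -5.0000)
after link 4: o_4 = (-6.4282, -4.8660, -5.0000)
after link 5: o_5 = (-7.0622, -5.2321, -2.2679)

-7.062 -5.232 -2.268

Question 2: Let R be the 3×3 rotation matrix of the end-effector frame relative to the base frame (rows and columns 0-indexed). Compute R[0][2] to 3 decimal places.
0.500

End-effector z-axis (col 2 of R) = (0.5000,-0.8660,-0.0000)
R[0][2] = 0.5000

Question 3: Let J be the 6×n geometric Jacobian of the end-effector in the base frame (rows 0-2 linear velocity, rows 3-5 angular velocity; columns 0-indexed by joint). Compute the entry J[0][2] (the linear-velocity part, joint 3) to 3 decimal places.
prismatic axis z_2 = (-0.8660,-0.5000,0.0000)
J_v[:, 2] = z_2; J_ω[:, 2] = (0,0,0)
entry J[0][2] = -0.8660

-0.866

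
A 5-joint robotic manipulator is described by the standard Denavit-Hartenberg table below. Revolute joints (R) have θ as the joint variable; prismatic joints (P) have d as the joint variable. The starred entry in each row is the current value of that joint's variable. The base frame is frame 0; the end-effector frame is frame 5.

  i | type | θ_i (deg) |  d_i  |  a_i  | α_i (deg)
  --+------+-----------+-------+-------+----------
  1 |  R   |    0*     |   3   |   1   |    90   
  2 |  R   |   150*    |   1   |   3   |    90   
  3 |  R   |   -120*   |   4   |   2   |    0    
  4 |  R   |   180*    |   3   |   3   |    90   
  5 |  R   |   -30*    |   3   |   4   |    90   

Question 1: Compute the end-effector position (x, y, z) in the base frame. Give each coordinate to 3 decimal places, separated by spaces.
after link 1: o_1 = (1.0000, 0.0000, 3.0000)
after link 2: o_2 = (-1.5981, -1.0000, 4.5000)
after link 3: o_3 = (1.2679, 0.7321, 7.4641)
after link 4: o_4 = (1.4689, -1.8660, 10.8122)
after link 5: o_5 = (-3.2811, -3.3660, 11.2452)

-3.281 -3.366 11.245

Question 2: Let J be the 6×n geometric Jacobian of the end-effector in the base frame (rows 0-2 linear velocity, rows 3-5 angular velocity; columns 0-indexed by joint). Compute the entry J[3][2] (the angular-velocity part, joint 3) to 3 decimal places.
axis z_2 = (0.5000,-0.0000,0.8660); lever o_n−o_2 = (-1.6830,-2.3660,6.7452)
cross product → J_v[:, 2] = (2.0490,-4.8301,-1.1830)
J_ω[:, 2] = z_2
entry J[3][2] = 0.5000

0.500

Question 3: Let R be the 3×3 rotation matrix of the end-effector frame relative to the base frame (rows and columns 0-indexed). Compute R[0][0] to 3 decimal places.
End-effector x-axis (col 0 of R) = (-0.6250,-0.7500,-0.2165)
R[0][0] = -0.6250

-0.625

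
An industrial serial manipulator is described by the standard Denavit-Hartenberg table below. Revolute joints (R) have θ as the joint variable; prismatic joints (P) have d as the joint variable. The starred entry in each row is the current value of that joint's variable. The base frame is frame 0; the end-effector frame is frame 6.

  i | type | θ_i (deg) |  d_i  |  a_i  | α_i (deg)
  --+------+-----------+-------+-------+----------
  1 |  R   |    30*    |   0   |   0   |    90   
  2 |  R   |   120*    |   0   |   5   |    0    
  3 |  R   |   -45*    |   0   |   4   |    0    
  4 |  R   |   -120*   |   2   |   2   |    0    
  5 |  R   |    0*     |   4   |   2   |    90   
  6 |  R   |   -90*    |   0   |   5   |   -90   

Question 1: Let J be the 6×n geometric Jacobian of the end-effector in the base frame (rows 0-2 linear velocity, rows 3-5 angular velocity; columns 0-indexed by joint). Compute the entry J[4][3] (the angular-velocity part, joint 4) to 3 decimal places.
-0.866

axis z_3 = (0.5000,-0.8660,0.0000); lever o_n−o_3 = (2.9495,0.5482,-2.8284)
cross product → J_v[:, 3] = (2.4495,1.4142,2.8284)
J_ω[:, 3] = z_3
entry J[4][3] = -0.8660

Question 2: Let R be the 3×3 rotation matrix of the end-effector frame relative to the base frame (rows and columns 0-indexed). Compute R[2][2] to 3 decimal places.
-0.707

End-effector z-axis (col 2 of R) = (0.6124,0.3536,-0.7071)
R[2][2] = -0.7071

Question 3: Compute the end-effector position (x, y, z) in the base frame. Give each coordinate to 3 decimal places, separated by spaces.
after link 1: o_1 = (0.0000, 0.0000, 0.0000)
after link 2: o_2 = (-2.1651, -1.2500, 4.3301)
after link 3: o_3 = (-1.2685, -0.7324, 8.1938)
after link 4: o_4 = (0.9563, -1.7573, 6.7796)
after link 5: o_5 = (4.1810, -4.5143, 5.3654)
after link 6: o_6 = (1.6810, -0.1842, 5.3654)

1.681 -0.184 5.365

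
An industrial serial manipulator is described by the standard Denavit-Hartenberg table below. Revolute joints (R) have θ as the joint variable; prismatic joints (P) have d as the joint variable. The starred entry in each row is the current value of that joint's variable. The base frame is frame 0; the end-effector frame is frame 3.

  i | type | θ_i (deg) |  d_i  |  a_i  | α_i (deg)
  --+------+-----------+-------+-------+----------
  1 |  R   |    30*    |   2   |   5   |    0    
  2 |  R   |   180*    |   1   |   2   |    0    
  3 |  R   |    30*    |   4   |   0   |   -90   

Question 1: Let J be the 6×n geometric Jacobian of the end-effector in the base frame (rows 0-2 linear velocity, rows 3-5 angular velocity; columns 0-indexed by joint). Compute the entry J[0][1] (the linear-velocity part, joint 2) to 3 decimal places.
axis z_1 = (0.0000,0.0000,1.0000); lever o_n−o_1 = (-1.7321,-1.0000,5.0000)
cross product → J_v[:, 1] = (1.0000,-1.7321,0.0000)
J_ω[:, 1] = z_1
entry J[0][1] = 1.0000

1.000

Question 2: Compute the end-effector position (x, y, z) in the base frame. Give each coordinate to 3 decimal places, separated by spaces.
after link 1: o_1 = (4.3301, 2.5000, 2.0000)
after link 2: o_2 = (2.5981, 1.5000, 3.0000)
after link 3: o_3 = (2.5981, 1.5000, 7.0000)

2.598 1.500 7.000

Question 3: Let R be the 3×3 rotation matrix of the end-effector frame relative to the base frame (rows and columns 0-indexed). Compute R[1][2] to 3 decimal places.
-0.500

End-effector z-axis (col 2 of R) = (0.8660,-0.5000,0.0000)
R[1][2] = -0.5000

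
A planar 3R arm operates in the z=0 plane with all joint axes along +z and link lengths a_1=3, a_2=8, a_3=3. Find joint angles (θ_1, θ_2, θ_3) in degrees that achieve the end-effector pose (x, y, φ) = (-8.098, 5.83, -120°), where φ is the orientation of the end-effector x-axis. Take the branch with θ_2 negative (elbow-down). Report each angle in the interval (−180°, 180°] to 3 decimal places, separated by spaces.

150.006 -30.008 120.002

wrist centre = target − a_3·(cos φ, sin φ) = (-6.5980, 8.4281)
cos θ_2 = (114.5661−3²−8²)/(2·3·8) = 0.8660; θ_2 = -30.0075° (elbow-down)
β = atan2(8.4281,-6.5980) = 128.0560°; ψ = atan2(-4.0009,9.9277) = -21.9497°
θ_1 = β − ψ = 150.0057°
θ_3 = φ − θ_1 − θ_2 = 120.0019° (wrapped to (-180°,180°])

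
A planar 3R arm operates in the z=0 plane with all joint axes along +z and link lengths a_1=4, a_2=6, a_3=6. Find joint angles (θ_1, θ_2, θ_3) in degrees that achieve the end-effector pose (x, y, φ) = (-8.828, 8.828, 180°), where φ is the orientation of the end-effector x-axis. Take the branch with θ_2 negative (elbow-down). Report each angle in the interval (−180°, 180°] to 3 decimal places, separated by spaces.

135.009 -45.017 90.008

wrist centre = target − a_3·(cos φ, sin φ) = (-2.8280, 8.8280)
cos θ_2 = (85.9312−4²−6²)/(2·4·6) = 0.7069; θ_2 = -45.0168° (elbow-down)
β = atan2(8.8280,-2.8280) = 107.7626°; ψ = atan2(-4.2439,8.2414) = -27.2461°
θ_1 = β − ψ = 135.0087°
θ_3 = φ − θ_1 − θ_2 = 90.0082° (wrapped to (-180°,180°])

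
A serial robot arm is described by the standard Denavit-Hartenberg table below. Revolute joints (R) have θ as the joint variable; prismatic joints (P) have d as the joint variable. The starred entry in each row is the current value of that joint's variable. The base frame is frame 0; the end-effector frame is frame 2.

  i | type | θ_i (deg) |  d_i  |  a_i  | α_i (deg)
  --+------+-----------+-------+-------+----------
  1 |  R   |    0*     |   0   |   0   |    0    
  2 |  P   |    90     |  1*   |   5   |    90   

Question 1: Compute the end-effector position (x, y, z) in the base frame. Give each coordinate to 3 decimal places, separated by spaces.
after link 1: o_1 = (0.0000, 0.0000, 0.0000)
after link 2: o_2 = (0.0000, 5.0000, 1.0000)

0.000 5.000 1.000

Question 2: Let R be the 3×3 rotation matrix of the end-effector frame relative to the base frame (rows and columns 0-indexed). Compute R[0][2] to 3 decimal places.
1.000

End-effector z-axis (col 2 of R) = (1.0000,-0.0000,0.0000)
R[0][2] = 1.0000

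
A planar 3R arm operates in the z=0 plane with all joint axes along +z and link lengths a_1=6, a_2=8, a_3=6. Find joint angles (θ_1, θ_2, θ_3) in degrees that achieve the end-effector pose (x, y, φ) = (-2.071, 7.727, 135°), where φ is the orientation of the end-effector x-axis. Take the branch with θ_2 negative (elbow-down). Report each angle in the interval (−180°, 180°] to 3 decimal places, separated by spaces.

161.139 -150.006 123.867

wrist centre = target − a_3·(cos φ, sin φ) = (2.1716, 3.4844)
cos θ_2 = (16.8568−6²−8²)/(2·6·8) = -0.8661; θ_2 = -150.0057° (elbow-down)
β = atan2(3.4844,2.1716) = 58.0666°; ψ = atan2(-3.9993,-0.9286) = -103.0719°
θ_1 = β − ψ = 161.1385°
θ_3 = φ − θ_1 − θ_2 = 123.8672° (wrapped to (-180°,180°])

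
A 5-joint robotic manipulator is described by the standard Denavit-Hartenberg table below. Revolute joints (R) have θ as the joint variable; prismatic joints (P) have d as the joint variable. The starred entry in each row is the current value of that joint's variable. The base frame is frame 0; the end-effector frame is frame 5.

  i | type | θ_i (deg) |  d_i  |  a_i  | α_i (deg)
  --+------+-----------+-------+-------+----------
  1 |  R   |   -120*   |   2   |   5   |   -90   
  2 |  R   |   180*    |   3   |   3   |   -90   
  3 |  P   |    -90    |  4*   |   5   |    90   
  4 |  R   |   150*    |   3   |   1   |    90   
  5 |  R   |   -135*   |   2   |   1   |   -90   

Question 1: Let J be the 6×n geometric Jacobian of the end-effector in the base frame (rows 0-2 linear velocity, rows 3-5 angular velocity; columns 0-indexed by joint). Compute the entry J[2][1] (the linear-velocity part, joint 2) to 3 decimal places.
0.707

axis z_1 = (0.8660,-0.5000,0.0000); lever o_n−o_1 = (7.9281,-3.7608,5.8785)
cross product → J_v[:, 1] = (-2.9392,-5.0909,0.7071)
J_ω[:, 1] = z_1
entry J[2][1] = 0.7071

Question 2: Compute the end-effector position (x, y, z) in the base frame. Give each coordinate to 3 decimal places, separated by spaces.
after link 1: o_1 = (-2.5000, -4.3301, 2.0000)
after link 2: o_2 = (1.5981, -3.2321, 2.0000)
after link 3: o_3 = (5.9282, -5.7321, 6.0000)
after link 4: o_4 = (3.6782, -7.8971, 6.5000)
after link 5: o_5 = (5.4281, -8.0909, 7.8785)

5.428 -8.091 7.878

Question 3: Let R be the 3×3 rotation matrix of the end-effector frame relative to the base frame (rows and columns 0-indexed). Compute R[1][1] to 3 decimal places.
0.250

End-effector y-axis (col 1 of R) = (-0.4330,0.2500,-0.8660)
R[1][1] = 0.2500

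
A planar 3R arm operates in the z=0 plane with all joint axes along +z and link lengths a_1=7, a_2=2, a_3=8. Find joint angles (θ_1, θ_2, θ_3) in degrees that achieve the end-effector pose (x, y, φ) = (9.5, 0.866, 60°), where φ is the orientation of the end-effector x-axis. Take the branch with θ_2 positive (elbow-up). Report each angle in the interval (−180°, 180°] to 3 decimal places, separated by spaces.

wrist centre = target − a_3·(cos φ, sin φ) = (5.5000, -6.0622)
cos θ_2 = (67.0003−7²−2²)/(2·7·2) = 0.5000; θ_2 = 59.9993° (elbow-up)
β = atan2(-6.0622,5.5000) = -47.7838°; ψ = atan2(1.7320,8.0000) = 12.2162°
θ_1 = β − ψ = -60.0000°
θ_3 = φ − θ_1 − θ_2 = 60.0007° (wrapped to (-180°,180°])

-60.000 59.999 60.001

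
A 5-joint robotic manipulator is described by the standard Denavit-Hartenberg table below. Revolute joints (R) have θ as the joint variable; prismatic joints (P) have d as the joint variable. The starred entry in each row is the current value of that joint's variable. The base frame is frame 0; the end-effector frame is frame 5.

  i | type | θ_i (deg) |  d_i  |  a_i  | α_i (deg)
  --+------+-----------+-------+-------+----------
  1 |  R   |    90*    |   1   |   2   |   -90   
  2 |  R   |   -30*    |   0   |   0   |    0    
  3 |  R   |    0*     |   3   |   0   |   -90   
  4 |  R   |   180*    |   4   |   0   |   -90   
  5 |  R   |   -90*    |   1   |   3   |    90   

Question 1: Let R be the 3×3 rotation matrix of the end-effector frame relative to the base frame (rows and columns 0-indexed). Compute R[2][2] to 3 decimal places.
0.500

End-effector z-axis (col 2 of R) = (-0.0000,0.8660,0.5000)
R[2][2] = 0.5000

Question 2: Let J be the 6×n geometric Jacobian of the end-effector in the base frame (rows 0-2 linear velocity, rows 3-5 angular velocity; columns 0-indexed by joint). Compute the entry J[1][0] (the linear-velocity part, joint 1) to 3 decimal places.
axis z_0 = ẑ; lever o_n−o_0 = (-4.0000,5.5000,-5.0622)
cross product → J_v[:, 0] = (-5.5000,-4.0000,0.0000)
J_ω[:, 0] = z_0
entry J[1][0] = -4.0000

-4.000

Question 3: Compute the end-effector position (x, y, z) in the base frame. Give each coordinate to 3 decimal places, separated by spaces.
-4.000 5.500 -5.062

after link 1: o_1 = (0.0000, 2.0000, 1.0000)
after link 2: o_2 = (0.0000, 2.0000, 1.0000)
after link 3: o_3 = (-3.0000, 2.0000, 1.0000)
after link 4: o_4 = (-3.0000, 4.0000, -2.4641)
after link 5: o_5 = (-4.0000, 5.5000, -5.0622)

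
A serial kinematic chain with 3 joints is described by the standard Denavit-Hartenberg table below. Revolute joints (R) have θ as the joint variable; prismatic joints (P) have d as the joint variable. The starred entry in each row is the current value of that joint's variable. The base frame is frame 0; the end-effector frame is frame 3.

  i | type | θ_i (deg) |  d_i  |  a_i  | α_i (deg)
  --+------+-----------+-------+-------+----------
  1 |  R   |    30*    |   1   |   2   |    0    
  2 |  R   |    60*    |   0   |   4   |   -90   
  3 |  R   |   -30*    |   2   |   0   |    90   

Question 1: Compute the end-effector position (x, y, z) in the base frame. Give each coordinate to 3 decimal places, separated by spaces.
after link 1: o_1 = (1.7321, 1.0000, 1.0000)
after link 2: o_2 = (1.7321, 5.0000, 1.0000)
after link 3: o_3 = (-0.2679, 5.0000, 1.0000)

-0.268 5.000 1.000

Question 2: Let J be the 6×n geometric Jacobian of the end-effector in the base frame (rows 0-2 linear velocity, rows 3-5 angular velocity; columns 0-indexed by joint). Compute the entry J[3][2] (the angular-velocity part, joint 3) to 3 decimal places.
-1.000

axis z_2 = (-1.0000,0.0000,0.0000); lever o_n−o_2 = (-2.0000,0.0000,0.0000)
cross product → J_v[:, 2] = (0.0000,0.0000,0.0000)
J_ω[:, 2] = z_2
entry J[3][2] = -1.0000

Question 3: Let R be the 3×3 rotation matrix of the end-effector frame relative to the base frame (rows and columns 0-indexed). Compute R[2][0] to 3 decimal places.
End-effector x-axis (col 0 of R) = (0.0000,0.8660,0.5000)
R[2][0] = 0.5000

0.500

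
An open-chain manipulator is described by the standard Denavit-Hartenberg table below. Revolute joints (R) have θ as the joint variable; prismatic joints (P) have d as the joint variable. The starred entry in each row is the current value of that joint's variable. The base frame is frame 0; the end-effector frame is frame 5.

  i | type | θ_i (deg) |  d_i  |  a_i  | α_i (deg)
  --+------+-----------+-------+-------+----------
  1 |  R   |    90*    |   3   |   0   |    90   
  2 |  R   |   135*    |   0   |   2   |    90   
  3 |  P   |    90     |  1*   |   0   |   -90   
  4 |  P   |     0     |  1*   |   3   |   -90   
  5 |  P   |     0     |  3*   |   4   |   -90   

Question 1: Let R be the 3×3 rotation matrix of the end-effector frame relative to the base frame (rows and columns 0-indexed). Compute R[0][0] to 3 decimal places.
End-effector x-axis (col 0 of R) = (1.0000,-0.0000,0.0000)
R[0][0] = 1.0000

1.000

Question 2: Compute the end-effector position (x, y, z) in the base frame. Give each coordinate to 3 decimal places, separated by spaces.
7.000 -2.121 2.293

after link 1: o_1 = (0.0000, 0.0000, 3.0000)
after link 2: o_2 = (-0.0000, -1.4142, 4.4142)
after link 3: o_3 = (-0.0000, -0.7071, 5.1213)
after link 4: o_4 = (3.0000, -0.0000, 4.4142)
after link 5: o_5 = (7.0000, -2.1213, 2.2929)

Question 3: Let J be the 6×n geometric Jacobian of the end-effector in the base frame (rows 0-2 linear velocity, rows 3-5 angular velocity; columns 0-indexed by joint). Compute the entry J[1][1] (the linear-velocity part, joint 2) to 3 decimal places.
axis z_1 = (1.0000,-0.0000,0.0000); lever o_n−o_1 = (7.0000,-2.1213,-0.7071)
cross product → J_v[:, 1] = (0.0000,0.7071,-2.1213)
J_ω[:, 1] = z_1
entry J[1][1] = 0.7071

0.707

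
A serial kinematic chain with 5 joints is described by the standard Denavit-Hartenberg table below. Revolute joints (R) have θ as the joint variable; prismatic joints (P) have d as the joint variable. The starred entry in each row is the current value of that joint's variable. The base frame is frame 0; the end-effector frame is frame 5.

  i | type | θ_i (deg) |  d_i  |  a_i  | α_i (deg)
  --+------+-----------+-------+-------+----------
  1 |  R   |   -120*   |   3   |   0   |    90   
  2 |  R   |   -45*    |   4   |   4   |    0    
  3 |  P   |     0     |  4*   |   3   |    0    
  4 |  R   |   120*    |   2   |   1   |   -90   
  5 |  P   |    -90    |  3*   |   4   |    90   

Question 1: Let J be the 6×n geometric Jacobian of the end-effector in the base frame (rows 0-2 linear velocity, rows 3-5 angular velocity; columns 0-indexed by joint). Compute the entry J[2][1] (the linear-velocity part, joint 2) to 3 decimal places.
axis z_1 = (-0.8660,0.5000,0.0000); lever o_n−o_1 = (-13.2798,4.9988,-3.2074)
cross product → J_v[:, 1] = (-1.6037,-2.7777,2.3108)
J_ω[:, 1] = z_1
entry J[2][1] = 2.3108

2.311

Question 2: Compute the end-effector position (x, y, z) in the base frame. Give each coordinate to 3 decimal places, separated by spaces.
after link 1: o_1 = (0.0000, 0.0000, 3.0000)
after link 2: o_2 = (-4.8783, -0.4495, 0.1716)
after link 3: o_3 = (-9.4031, -0.2866, -1.9497)
after link 4: o_4 = (-11.2645, 0.4892, -0.9838)
after link 5: o_5 = (-13.2798, 4.9988, -0.2074)

-13.280 4.999 -0.207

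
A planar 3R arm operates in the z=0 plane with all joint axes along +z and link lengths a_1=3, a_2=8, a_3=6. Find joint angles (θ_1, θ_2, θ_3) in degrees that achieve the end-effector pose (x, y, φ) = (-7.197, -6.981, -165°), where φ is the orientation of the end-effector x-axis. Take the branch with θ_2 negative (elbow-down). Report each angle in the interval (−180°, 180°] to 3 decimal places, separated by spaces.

30.013 -150.006 -45.007

wrist centre = target − a_3·(cos φ, sin φ) = (-1.4014, -5.4281)
cos θ_2 = (31.4282−3²−8²)/(2·3·8) = -0.8661; θ_2 = -150.0062° (elbow-down)
β = atan2(-5.4281,-1.4014) = -104.4767°; ψ = atan2(-3.9992,-3.9286) = -134.4897°
θ_1 = β − ψ = 30.0130°
θ_3 = φ − θ_1 − θ_2 = -45.0068° (wrapped to (-180°,180°])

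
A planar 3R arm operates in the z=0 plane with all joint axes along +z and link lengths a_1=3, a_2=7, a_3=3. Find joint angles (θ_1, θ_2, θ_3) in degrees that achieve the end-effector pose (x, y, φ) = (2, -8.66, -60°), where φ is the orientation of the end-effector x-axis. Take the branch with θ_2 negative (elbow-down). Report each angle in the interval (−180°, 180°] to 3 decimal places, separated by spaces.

wrist centre = target − a_3·(cos φ, sin φ) = (0.5000, -6.0619)
cos θ_2 = (36.9969−3²−7²)/(2·3·7) = -0.5001; θ_2 = -120.0049° (elbow-down)
β = atan2(-6.0619,0.5000) = -85.2848°; ψ = atan2(-6.0619,-0.5005) = -94.7201°
θ_1 = β − ψ = 9.4353°
θ_3 = φ − θ_1 − θ_2 = 50.5696° (wrapped to (-180°,180°])

9.435 -120.005 50.570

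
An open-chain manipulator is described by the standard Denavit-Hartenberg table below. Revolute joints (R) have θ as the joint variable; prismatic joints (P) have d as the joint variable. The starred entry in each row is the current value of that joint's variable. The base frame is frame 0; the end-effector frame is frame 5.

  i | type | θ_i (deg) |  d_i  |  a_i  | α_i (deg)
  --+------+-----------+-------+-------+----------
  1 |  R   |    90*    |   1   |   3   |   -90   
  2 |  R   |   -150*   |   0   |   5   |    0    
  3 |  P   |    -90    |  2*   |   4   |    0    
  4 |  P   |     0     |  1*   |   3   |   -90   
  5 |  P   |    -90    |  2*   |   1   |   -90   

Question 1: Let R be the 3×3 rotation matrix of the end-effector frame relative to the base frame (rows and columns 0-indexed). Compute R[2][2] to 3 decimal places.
End-effector z-axis (col 2 of R) = (-0.0000,-0.5000,-0.8660)
R[2][2] = -0.8660

-0.866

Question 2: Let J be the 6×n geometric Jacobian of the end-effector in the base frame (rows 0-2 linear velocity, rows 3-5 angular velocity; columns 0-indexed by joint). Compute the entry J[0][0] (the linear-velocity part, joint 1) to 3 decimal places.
axis z_0 = ẑ; lever o_n−o_0 = (-4.0000,-6.5622,-1.5622)
cross product → J_v[:, 0] = (6.5622,-4.0000,0.0000)
J_ω[:, 0] = z_0
entry J[0][0] = 6.5622

6.562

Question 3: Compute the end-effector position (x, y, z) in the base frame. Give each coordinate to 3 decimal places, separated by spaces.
after link 1: o_1 = (0.0000, 3.0000, 1.0000)
after link 2: o_2 = (0.0000, -1.3301, 3.5000)
after link 3: o_3 = (-2.0000, -3.3301, 0.0359)
after link 4: o_4 = (-3.0000, -4.8301, -2.5622)
after link 5: o_5 = (-4.0000, -6.5622, -1.5622)

-4.000 -6.562 -1.562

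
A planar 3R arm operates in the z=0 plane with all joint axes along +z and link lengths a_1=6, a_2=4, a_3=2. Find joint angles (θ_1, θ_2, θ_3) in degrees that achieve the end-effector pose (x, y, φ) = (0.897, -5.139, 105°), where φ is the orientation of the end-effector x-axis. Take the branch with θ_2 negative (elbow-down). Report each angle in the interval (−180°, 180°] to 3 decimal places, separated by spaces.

-44.996 -90.002 -120.002

wrist centre = target − a_3·(cos φ, sin φ) = (1.4146, -7.0709)
cos θ_2 = (51.9981−6²−4²)/(2·6·4) = -0.0000; θ_2 = -90.0022° (elbow-down)
β = atan2(-7.0709,1.4146) = -78.6864°; ψ = atan2(-4.0000,5.9998) = -33.6907°
θ_1 = β − ψ = -44.9957°
θ_3 = φ − θ_1 − θ_2 = -120.0021° (wrapped to (-180°,180°])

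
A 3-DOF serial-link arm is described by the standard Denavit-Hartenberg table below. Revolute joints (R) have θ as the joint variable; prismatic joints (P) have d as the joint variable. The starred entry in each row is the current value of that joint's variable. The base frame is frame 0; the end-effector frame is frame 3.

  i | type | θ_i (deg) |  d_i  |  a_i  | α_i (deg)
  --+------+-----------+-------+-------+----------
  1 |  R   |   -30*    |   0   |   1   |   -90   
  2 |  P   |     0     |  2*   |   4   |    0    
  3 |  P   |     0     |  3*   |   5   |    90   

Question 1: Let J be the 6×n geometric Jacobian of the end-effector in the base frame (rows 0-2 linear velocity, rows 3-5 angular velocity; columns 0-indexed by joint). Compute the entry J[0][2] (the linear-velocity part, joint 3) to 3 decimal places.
0.500

prismatic axis z_2 = (0.5000,0.8660,0.0000)
J_v[:, 2] = z_2; J_ω[:, 2] = (0,0,0)
entry J[0][2] = 0.5000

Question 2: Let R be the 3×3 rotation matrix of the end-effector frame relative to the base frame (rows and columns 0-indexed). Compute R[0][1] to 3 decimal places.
0.500

End-effector y-axis (col 1 of R) = (0.5000,0.8660,0.0000)
R[0][1] = 0.5000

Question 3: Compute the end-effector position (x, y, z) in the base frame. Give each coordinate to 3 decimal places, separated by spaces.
after link 1: o_1 = (0.8660, -0.5000, 0.0000)
after link 2: o_2 = (5.3301, -0.7679, 0.0000)
after link 3: o_3 = (11.1603, -0.6699, 0.0000)

11.160 -0.670 0.000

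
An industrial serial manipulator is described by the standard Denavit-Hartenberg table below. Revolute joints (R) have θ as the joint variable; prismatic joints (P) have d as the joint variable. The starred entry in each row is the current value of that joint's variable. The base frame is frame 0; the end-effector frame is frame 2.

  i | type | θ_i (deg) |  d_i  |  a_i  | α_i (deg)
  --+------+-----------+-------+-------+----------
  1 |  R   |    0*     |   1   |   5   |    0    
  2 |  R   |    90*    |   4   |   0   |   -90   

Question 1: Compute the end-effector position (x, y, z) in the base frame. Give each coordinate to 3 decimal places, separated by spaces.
5.000 0.000 5.000

after link 1: o_1 = (5.0000, 0.0000, 1.0000)
after link 2: o_2 = (5.0000, 0.0000, 5.0000)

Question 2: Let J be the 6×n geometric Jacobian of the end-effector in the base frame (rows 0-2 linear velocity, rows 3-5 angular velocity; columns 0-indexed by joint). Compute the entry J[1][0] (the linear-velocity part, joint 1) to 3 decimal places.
5.000

axis z_0 = ẑ; lever o_n−o_0 = (5.0000,0.0000,5.0000)
cross product → J_v[:, 0] = (0.0000,5.0000,0.0000)
J_ω[:, 0] = z_0
entry J[1][0] = 5.0000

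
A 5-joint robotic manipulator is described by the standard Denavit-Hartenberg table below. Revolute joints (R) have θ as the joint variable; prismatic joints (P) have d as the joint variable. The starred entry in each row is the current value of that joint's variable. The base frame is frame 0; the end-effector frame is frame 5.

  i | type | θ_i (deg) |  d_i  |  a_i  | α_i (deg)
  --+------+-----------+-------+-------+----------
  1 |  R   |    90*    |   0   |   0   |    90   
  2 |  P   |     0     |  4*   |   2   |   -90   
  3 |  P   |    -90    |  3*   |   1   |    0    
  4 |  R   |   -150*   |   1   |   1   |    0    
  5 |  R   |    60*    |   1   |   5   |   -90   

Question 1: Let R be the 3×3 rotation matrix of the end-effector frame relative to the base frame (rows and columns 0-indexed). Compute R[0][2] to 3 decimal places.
1.000

End-effector z-axis (col 2 of R) = (1.0000,-0.0000,0.0000)
R[0][2] = 1.0000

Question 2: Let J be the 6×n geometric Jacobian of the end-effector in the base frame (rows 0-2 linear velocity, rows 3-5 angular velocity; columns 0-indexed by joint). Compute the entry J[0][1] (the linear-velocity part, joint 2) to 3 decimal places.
1.000

prismatic axis z_1 = (1.0000,-0.0000,0.0000)
J_v[:, 1] = z_1; J_ω[:, 1] = (0,0,0)
entry J[0][1] = 1.0000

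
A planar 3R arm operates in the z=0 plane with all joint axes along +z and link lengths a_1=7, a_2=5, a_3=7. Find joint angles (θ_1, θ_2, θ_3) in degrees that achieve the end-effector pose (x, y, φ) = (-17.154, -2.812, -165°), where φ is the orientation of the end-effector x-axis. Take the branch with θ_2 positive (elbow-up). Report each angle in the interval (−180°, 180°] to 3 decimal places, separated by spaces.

160.996 59.995 -25.991

wrist centre = target − a_3·(cos φ, sin φ) = (-10.3925, -1.0003)
cos θ_2 = (109.0050−7²−5²)/(2·7·5) = 0.5001; θ_2 = 59.9953° (elbow-up)
β = atan2(-1.0003,-10.3925) = -174.5023°; ψ = atan2(4.3299,9.5004) = 24.5018°
θ_1 = β − ψ = -199.0041°
θ_3 = φ − θ_1 − θ_2 = -25.9912° (wrapped to (-180°,180°])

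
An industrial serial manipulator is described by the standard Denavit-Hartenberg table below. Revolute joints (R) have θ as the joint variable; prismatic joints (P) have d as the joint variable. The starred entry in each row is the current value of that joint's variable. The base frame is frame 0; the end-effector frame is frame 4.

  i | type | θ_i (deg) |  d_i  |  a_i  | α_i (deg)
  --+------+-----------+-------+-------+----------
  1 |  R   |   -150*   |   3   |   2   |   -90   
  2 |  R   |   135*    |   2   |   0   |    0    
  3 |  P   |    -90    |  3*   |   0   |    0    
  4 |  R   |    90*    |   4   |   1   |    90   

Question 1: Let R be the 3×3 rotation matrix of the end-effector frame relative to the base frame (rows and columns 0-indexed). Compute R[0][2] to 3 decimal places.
-0.612

End-effector z-axis (col 2 of R) = (-0.6124,-0.3536,-0.7071)
R[0][2] = -0.6124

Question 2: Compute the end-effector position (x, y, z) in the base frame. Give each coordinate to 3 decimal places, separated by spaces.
after link 1: o_1 = (-1.7321, -1.0000, 3.0000)
after link 2: o_2 = (-0.7321, -2.7321, 3.0000)
after link 3: o_3 = (0.7679, -5.3301, 3.0000)
after link 4: o_4 = (3.3803, -8.4407, 2.2929)

3.380 -8.441 2.293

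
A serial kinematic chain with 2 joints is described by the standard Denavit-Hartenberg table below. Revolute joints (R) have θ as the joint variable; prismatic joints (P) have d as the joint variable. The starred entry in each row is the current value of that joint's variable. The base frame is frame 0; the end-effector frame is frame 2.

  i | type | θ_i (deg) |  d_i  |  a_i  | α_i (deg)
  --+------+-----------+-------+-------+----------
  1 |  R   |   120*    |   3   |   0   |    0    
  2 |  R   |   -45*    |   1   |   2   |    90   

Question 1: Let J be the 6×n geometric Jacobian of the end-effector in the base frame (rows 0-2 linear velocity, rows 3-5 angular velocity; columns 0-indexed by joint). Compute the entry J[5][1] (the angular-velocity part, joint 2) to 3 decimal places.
1.000

axis z_1 = (0.0000,0.0000,1.0000); lever o_n−o_1 = (0.5176,1.9319,1.0000)
cross product → J_v[:, 1] = (-1.9319,0.5176,0.0000)
J_ω[:, 1] = z_1
entry J[5][1] = 1.0000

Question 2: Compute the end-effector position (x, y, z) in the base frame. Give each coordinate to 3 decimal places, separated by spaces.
0.518 1.932 4.000

after link 1: o_1 = (0.0000, 0.0000, 3.0000)
after link 2: o_2 = (0.5176, 1.9319, 4.0000)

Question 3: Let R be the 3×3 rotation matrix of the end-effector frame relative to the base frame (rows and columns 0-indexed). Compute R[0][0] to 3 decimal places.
0.259

End-effector x-axis (col 0 of R) = (0.2588,0.9659,0.0000)
R[0][0] = 0.2588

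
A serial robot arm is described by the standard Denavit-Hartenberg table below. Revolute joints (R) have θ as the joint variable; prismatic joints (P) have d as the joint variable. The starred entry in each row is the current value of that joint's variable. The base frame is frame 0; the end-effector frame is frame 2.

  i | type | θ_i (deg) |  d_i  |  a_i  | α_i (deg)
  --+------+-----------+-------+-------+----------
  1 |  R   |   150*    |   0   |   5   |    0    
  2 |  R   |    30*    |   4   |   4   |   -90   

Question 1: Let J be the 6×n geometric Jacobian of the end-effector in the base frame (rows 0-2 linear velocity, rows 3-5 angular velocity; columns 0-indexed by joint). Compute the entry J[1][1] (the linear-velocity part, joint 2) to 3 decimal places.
axis z_1 = (0.0000,0.0000,1.0000); lever o_n−o_1 = (-4.0000,0.0000,4.0000)
cross product → J_v[:, 1] = (0.0000,-4.0000,0.0000)
J_ω[:, 1] = z_1
entry J[1][1] = -4.0000

-4.000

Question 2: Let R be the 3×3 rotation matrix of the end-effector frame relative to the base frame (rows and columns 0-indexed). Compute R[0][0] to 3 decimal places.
End-effector x-axis (col 0 of R) = (-1.0000,0.0000,0.0000)
R[0][0] = -1.0000

-1.000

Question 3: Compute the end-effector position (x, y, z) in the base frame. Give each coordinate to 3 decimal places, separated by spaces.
-8.330 2.500 4.000

after link 1: o_1 = (-4.3301, 2.5000, 0.0000)
after link 2: o_2 = (-8.3301, 2.5000, 4.0000)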